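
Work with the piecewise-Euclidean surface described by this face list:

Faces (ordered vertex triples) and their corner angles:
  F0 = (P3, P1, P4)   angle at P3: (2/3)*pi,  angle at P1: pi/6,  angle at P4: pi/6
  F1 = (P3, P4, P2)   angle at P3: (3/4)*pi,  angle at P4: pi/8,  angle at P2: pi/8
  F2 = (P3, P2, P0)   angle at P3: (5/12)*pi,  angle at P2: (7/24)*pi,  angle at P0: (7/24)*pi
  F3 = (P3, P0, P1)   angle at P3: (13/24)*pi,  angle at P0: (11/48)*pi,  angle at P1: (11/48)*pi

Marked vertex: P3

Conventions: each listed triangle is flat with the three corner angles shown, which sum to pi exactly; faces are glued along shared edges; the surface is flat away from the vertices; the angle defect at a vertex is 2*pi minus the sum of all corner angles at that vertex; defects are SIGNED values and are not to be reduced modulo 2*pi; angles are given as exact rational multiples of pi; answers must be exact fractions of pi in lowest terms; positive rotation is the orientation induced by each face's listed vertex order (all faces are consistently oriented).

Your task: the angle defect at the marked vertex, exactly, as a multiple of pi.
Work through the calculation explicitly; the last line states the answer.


Sum of corner angles at P3: (19/8)*pi
defect = 2*pi - (19/8)*pi

Answer: defect(P3) = (-3/8)*pi


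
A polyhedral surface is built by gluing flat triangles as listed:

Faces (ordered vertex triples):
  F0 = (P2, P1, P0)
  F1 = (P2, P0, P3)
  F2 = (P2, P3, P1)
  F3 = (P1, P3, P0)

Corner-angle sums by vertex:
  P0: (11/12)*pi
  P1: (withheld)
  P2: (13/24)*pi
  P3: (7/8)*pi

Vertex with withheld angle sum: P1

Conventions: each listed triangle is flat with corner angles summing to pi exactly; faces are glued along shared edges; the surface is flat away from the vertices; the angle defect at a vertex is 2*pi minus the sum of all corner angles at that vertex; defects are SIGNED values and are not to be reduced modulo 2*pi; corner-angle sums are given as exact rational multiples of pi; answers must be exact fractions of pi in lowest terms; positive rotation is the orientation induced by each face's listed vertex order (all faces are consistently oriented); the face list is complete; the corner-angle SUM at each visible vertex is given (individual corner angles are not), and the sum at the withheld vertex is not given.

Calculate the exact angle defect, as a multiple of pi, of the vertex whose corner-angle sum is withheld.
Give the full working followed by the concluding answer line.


V = 4, E = 6, F = 4; chi = V - E + F = 2
Gauss-Bonnet: total defect = 2*pi*chi = 4*pi; visible defects sum to (11/3)*pi

Answer: defect(P1) = pi/3


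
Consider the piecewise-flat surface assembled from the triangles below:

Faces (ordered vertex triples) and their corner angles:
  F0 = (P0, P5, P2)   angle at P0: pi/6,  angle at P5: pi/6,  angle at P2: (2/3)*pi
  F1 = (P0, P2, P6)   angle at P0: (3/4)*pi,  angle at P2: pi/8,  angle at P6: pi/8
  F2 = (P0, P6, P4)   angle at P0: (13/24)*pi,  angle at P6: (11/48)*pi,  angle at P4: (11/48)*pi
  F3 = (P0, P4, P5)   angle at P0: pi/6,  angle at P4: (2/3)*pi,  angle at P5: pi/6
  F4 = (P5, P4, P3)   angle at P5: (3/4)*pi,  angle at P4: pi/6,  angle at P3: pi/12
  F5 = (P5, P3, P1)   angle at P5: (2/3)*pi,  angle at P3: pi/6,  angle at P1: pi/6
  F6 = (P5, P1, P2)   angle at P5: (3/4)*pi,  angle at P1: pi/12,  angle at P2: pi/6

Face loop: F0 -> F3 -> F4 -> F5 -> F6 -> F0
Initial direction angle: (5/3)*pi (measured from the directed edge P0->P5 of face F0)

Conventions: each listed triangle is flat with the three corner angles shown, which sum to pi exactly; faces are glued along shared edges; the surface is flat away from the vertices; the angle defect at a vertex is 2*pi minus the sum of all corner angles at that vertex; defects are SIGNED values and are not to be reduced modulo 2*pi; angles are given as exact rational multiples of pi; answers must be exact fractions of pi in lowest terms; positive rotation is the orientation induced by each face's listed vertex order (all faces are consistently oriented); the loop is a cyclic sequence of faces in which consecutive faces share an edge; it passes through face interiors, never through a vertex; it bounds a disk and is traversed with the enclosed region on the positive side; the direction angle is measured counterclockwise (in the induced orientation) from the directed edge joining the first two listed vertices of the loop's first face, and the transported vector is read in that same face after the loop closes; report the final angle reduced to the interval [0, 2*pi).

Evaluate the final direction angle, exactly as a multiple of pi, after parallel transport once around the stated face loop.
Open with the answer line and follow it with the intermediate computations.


Answer: final direction angle = (7/6)*pi

enclosed vertex P5: corner angles sum to (5/2)*pi, defect = 2*pi - (5/2)*pi = -pi/2
summing the enclosed defects onto the initial angle, mod 2*pi in the induced orientation:
final angle = (5/3)*pi - pi/2 = (7/6)*pi (mod 2*pi)


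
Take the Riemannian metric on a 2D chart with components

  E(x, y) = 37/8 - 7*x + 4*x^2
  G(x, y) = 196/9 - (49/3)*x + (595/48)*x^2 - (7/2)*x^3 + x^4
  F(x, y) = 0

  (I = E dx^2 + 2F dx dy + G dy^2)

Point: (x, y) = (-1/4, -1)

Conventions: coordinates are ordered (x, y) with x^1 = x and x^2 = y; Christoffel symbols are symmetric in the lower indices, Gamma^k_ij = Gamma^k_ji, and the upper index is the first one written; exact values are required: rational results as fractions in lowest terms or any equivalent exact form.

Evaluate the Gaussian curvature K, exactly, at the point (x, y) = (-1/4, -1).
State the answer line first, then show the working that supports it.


Answer: K = -1200/87079

E = 53/8, F = 0, G = 961/36, EG - F^2 = 50933/288 at the point
E_x = -9, E_y = 0, F_x = 0, F_y = 0, G_x = -93/4, G_y = 0
E_yy = 0, F_xy = 0, G_xx = 739/24
Brioschi: K = (det M1 - det M2) / (EG - F^2)^2 with the standard first/second-derivative matrices M1, M2.
M1 = [[-E_yy/2 + F_xy - G_xx/2, E_x/2, F_x - E_y/2], [F_y - G_x/2, E, F], [G_y/2, F, G]] = [[-739/48, -9/2, 0], [93/8, 53/8, 0], [0, 0, 961/36]]; det M1 = -18334919/13824
M2 = [[0, E_y/2, G_x/2], [E_y/2, E, F], [G_x/2, F, G]] = [[0, 0, -93/8], [0, 53/8, 0], [-93/8, 0, 961/36]]; det M2 = -458397/512
det M1 - det M2 = -744775/1728; K = -744775/1728 / (50933/288)^2 = -1200/87079


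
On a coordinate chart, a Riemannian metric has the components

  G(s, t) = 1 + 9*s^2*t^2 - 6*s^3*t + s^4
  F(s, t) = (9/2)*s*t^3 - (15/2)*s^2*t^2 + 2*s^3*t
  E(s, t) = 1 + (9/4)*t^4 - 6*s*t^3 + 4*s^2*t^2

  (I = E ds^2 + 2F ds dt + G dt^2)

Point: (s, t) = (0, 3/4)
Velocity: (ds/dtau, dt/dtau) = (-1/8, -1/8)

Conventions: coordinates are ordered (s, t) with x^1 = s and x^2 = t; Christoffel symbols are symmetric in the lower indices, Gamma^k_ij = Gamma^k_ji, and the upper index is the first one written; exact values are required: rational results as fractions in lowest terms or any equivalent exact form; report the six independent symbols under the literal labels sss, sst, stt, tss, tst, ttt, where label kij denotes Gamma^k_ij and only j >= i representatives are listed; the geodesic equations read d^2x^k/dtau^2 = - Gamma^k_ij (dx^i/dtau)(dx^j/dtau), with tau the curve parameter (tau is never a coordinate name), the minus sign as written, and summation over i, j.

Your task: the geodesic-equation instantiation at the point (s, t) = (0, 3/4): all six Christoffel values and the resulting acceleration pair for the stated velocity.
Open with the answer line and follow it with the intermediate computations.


Answer: Gamma_sss = -1296/1753, Gamma_sst = 1944/1753, Gamma_stt = 0, Gamma_tss = 0, Gamma_tst = 0, Gamma_ttt = 0; accelerations (d^2s/dtau^2, d^2t/dtau^2) = (-81/3506, 0)

E = 1753/1024, F = 0, G = 1 at the point
E_s = -81/32, E_t = 243/64, F_s = 243/128, F_t = 0, G_s = 0, G_t = 0
EG - F^2 = 1753/1024;  g^inv = (1024/1753) * [[1, 0], [0, 1753/1024]]
first-kind symbols [ij,l] = (1/2)(d_i g_jl + d_j g_il - d_l g_ij): [ss,s] = E_s/2 = -81/64, [ss,t] = F_s - E_t/2 = 0, [st,s] = E_t/2 = 243/128, [st,t] = G_s/2 = 0, [tt,s] = F_t - G_s/2 = 0, [tt,t] = G_t/2 = 0
Gamma^s_ij = (G*[ij,s] - F*[ij,t])/(EG - F^2), Gamma^t_ij = (E*[ij,t] - F*[ij,s])/(EG - F^2)
Gamma_sss = -1296/1753, Gamma_sst = 1944/1753, Gamma_stt = 0, Gamma_tss = 0, Gamma_tst = 0, Gamma_ttt = 0
d^2s/dtau^2 = -(Gamma_sss*(-1/8)^2 + 2*Gamma_sst*(-1/8)*(-1/8) + Gamma_stt*(-1/8)^2) = -81/3506
d^2t/dtau^2 = -(Gamma_tss*(-1/8)^2 + 2*Gamma_tst*(-1/8)*(-1/8) + Gamma_ttt*(-1/8)^2) = 0


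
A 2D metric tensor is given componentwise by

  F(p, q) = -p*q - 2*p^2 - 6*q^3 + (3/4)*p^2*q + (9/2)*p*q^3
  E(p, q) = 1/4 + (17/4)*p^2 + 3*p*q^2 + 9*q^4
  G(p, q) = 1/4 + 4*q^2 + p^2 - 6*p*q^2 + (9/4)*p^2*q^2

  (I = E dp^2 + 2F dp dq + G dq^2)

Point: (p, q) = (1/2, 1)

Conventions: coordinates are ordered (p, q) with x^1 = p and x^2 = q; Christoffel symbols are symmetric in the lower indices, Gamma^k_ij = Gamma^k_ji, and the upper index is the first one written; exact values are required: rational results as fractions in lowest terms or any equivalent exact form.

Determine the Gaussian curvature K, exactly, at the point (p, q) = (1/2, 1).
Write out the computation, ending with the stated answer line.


E = 189/16, F = -73/16, G = 33/16, EG - F^2 = 227/64 at the point
E_p = 29/4, E_q = 39, F_p = 9/4, F_q = -185/16, G_p = -11/4, G_q = 25/8
E_qq = 111, F_pq = 53/4, G_pp = 13/2
Compute both Brioschi determinants and normalise by (EG - F^2)^2.
M1 = [[-E_qq/2 + F_pq - G_pp/2, E_p/2, F_p - E_q/2], [F_q - G_p/2, E, F], [G_q/2, F, G]] = [[-91/2, 29/8, -69/4], [-163/16, 189/16, -73/16], [25/16, -73/16, 33/16]]; det M1 = -608729/1024
M2 = [[0, E_q/2, G_p/2], [E_q/2, E, F], [G_p/2, F, G]] = [[0, 39/2, -11/8], [39/2, 189/16, -73/16], [-11/8, -73/16, 33/16]]; det M2 = -575421/1024
det M1 - det M2 = -8327/256; K = -8327/256 / (227/64)^2 = -133232/51529

Answer: K = -133232/51529


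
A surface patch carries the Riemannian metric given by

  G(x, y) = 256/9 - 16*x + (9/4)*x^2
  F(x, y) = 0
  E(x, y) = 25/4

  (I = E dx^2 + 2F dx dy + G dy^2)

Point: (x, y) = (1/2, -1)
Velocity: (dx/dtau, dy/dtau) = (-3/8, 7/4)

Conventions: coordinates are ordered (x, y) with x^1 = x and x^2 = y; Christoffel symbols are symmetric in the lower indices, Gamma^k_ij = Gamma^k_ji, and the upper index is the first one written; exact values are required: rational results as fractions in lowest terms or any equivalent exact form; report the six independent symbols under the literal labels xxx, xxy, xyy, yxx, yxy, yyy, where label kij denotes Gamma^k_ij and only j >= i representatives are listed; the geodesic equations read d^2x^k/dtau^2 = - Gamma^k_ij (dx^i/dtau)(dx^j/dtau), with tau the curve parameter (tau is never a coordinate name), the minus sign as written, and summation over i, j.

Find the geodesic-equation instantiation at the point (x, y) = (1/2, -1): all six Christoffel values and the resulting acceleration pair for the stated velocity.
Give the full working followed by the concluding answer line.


E = 25/4, F = 0, G = 3025/144 at the point
E_x = 0, E_y = 0, F_x = 0, F_y = 0, G_x = -55/4, G_y = 0
EG - F^2 = 75625/576;  g^inv = (576/75625) * [[3025/144, 0], [0, 25/4]]
first-kind symbols [ij,l] = (1/2)(d_i g_jl + d_j g_il - d_l g_ij): [xx,x] = E_x/2 = 0, [xx,y] = F_x - E_y/2 = 0, [xy,x] = E_y/2 = 0, [xy,y] = G_x/2 = -55/8, [yy,x] = F_y - G_x/2 = 55/8, [yy,y] = G_y/2 = 0
Gamma^x_ij = (G*[ij,x] - F*[ij,y])/(EG - F^2), Gamma^y_ij = (E*[ij,y] - F*[ij,x])/(EG - F^2)
Gamma_xxx = 0, Gamma_xxy = 0, Gamma_xyy = 11/10, Gamma_yxx = 0, Gamma_yxy = -18/55, Gamma_yyy = 0
d^2x/dtau^2 = -(Gamma_xxx*(-3/8)^2 + 2*Gamma_xxy*(-3/8)*(7/4) + Gamma_xyy*(7/4)^2) = -539/160
d^2y/dtau^2 = -(Gamma_yxx*(-3/8)^2 + 2*Gamma_yxy*(-3/8)*(7/4) + Gamma_yyy*(7/4)^2) = -189/440

Answer: Gamma_xxx = 0, Gamma_xxy = 0, Gamma_xyy = 11/10, Gamma_yxx = 0, Gamma_yxy = -18/55, Gamma_yyy = 0; accelerations (d^2x/dtau^2, d^2y/dtau^2) = (-539/160, -189/440)


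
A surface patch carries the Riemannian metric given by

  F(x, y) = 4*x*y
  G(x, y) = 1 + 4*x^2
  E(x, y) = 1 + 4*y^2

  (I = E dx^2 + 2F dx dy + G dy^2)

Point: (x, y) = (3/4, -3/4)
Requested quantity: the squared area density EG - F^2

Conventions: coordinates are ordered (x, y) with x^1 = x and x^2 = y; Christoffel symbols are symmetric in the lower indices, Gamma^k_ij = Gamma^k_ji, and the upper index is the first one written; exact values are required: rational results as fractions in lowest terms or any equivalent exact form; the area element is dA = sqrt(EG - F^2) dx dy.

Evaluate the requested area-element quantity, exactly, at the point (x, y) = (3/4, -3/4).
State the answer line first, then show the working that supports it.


Answer: EG - F^2 = 11/2

E = 13/4, F = -9/4, G = 13/4; EG - F^2 = 11/2


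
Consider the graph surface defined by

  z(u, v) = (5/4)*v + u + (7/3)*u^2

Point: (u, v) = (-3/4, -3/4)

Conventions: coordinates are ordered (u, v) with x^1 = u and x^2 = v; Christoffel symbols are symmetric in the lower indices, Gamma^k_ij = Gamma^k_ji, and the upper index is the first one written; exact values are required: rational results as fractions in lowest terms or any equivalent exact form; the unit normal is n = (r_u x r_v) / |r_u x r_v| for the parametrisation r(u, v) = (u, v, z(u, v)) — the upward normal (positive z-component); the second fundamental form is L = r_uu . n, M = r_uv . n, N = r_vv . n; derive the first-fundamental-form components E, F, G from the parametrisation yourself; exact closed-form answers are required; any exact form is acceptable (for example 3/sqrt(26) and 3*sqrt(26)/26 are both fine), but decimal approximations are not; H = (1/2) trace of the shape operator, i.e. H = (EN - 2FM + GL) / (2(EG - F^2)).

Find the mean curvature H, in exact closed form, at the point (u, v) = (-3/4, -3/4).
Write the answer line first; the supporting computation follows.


Answer: H = 1148*sqrt(141)/59643

z_u = -5/2, z_v = 5/4, z_uu = 14/3, z_uv = 0, z_vv = 0
E = 29/4, F = -25/8, G = 41/16; answer radicand W^2 = 141/16
unnormalised second-form numerators: l = 14/3, m = 0, n = 0; L = l/sqrt(141/16), and similarly M = m/sqrt(W^2), N = n/sqrt(W^2)
H = (E*n - 2*F*m + G*l) / (2*(EG - F^2)*sqrt(W^2)); E*n - 2*F*m + G*l = 287/24, EG - F^2 = 141/16, so H = (287/423)/sqrt(141/16)


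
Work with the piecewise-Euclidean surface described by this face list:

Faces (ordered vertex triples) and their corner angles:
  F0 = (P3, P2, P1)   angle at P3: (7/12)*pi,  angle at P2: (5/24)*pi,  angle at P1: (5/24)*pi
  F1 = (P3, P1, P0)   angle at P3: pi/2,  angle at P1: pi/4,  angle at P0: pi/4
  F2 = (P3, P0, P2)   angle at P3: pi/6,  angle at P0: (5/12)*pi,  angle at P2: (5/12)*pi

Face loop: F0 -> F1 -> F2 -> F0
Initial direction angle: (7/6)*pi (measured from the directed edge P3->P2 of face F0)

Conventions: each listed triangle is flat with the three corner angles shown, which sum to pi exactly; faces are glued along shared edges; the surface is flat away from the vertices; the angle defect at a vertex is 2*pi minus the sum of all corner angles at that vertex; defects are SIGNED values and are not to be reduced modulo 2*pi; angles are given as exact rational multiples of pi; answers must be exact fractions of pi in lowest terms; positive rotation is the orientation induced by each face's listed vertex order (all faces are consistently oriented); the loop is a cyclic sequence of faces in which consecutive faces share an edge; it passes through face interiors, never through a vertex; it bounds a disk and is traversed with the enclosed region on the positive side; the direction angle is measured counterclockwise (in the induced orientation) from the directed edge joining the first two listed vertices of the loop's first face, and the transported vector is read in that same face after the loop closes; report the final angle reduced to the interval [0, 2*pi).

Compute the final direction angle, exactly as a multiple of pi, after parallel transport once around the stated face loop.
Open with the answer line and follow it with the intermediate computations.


Answer: final direction angle = (23/12)*pi

enclosed vertex P3: corner angles sum to (5/4)*pi, defect = 2*pi - (5/4)*pi = (3/4)*pi
adding the enclosed defects to the starting angle (mod 2*pi, induced orientation) gives the holonomy
final angle = (7/6)*pi + (3/4)*pi = (23/12)*pi (mod 2*pi)


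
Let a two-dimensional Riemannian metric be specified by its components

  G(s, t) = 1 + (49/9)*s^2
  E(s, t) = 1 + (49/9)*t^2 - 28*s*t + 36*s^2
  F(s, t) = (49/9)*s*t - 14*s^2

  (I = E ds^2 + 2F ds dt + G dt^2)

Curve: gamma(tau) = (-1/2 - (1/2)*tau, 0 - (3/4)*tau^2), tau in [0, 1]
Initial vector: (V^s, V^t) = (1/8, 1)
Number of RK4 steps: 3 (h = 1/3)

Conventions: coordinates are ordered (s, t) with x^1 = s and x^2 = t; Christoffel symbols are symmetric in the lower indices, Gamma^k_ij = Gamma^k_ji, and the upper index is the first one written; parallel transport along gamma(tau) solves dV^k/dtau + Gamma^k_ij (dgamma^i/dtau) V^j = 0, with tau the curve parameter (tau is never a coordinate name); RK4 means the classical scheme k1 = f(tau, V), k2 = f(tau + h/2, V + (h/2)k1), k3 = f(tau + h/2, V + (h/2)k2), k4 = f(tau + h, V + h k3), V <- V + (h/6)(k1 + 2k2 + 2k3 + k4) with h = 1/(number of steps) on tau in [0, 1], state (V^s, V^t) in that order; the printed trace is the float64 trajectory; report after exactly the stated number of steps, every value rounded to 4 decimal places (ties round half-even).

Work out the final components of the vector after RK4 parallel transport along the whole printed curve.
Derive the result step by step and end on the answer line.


gamma'(tau) = (-1/2, -(3/2)*tau); f(tau, V)^k = -Gamma^k_ij(gamma(tau)) gamma'^i(tau) V^j; h = 1/3; intermediate values shown to 6 dp
curve data and Christoffel symbols at the stage parameters:
  tau = 0.000000: gamma = (-0.500000, 0.000000), gamma' = (-0.500000, 0.000000); Gamma_sss = -1.584352, Gamma_sst = 0.616137, Gamma_stt = 0.000000, Gamma_tss = 0.616137, Gamma_tst = -0.239609, Gamma_ttt = 0.000000
  tau = 0.166667: gamma = (-0.583333, -0.020833), gamma' = (-0.500000, -0.250000); Gamma_sss = -1.402556, Gamma_sst = 0.545439, Gamma_stt = 0.000000, Gamma_tss = 0.553121, Gamma_tst = -0.215103, Gamma_ttt = 0.000000
  tau = 0.333333: gamma = (-0.666667, -0.083333), gamma' = (-0.500000, -0.500000); Gamma_sss = -1.275462, Gamma_sst = 0.496013, Gamma_stt = 0.000000, Gamma_tss = 0.521357, Gamma_tst = -0.202750, Gamma_ttt = 0.000000
  tau = 0.500000: gamma = (-0.750000, -0.187500), gamma' = (-0.500000, -0.750000); Gamma_sss = -1.185185, Gamma_sst = 0.460905, Gamma_stt = 0.000000, Gamma_tss = 0.510541, Gamma_tst = -0.198544, Gamma_ttt = 0.000000
  tau = 0.666667: gamma = (-0.833333, -0.333333), gamma' = (-0.500000, -1.000000); Gamma_sss = -1.120546, Gamma_sst = 0.435768, Gamma_stt = 0.000000, Gamma_tss = 0.516041, Gamma_tst = -0.200683, Gamma_ttt = 0.000000
  tau = 0.833333: gamma = (-0.916667, -0.520833), gamma' = (-0.500000, -1.250000); Gamma_sss = -1.074148, Gamma_sst = 0.417724, Gamma_stt = 0.000000, Gamma_tss = 0.536204, Gamma_tst = -0.208524, Gamma_ttt = 0.000000
  tau = 1.000000: gamma = (-1.000000, -0.750000), gamma' = (-0.500000, -1.500000); Gamma_sss = -1.040521, Gamma_sst = 0.404647, Gamma_stt = 0.000000, Gamma_tss = 0.571267, Gamma_tst = -0.222159, Gamma_ttt = 0.000000
step 0: V^s = 0.1250, V^t = 1.0000
step 1: k1 = (0.209046, -0.081296), k2 = (0.178727, -0.070484), k3 = (0.182073, -0.071803), k4 = (0.169702, -0.069367); V <- V + (h/6)(k1 + 2k2 + 2k3 + k4): V^s = 0.1861, V^t = 0.9758
step 2: k1 = (0.169470, -0.069272), k2 = (0.169287, -0.072924), k3 = (0.169155, -0.072867), k4 = (0.177129, -0.081573); V <- V + (h/6)(k1 + 2k2 + 2k3 + k4): V^s = 0.2430, V^t = 0.9512
step 3: k1 = (0.177007, -0.081516), k2 = (0.191775, -0.095732), k3 = (0.191244, -0.095467), k4 = (0.212617, -0.116731); V <- V + (h/6)(k1 + 2k2 + 2k3 + k4): V^s = 0.3072, V^t = 0.9190

Answer: V^s = 0.3072, V^t = 0.9190


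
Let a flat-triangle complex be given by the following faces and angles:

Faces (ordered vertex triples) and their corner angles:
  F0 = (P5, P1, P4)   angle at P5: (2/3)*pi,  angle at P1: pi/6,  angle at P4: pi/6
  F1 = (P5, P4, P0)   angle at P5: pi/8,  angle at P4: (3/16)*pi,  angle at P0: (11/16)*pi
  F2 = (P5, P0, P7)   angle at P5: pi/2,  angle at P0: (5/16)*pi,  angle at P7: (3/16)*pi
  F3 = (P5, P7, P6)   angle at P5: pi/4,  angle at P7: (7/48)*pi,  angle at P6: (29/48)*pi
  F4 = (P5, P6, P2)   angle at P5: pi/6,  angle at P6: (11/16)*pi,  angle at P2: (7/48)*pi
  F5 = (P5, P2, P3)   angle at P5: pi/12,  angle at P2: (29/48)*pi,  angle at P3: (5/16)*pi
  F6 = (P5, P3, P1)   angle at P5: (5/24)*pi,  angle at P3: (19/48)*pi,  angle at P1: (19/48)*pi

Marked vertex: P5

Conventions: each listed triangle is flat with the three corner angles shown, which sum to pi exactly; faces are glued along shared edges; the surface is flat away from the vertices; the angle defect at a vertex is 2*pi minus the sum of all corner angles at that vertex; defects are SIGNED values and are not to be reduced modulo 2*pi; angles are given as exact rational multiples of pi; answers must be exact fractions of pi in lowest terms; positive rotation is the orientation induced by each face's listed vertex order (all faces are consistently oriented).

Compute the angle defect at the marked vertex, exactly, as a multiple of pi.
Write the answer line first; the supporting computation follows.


Answer: defect(P5) = 0

Sum of corner angles at P5: 2*pi
defect = 2*pi - 2*pi


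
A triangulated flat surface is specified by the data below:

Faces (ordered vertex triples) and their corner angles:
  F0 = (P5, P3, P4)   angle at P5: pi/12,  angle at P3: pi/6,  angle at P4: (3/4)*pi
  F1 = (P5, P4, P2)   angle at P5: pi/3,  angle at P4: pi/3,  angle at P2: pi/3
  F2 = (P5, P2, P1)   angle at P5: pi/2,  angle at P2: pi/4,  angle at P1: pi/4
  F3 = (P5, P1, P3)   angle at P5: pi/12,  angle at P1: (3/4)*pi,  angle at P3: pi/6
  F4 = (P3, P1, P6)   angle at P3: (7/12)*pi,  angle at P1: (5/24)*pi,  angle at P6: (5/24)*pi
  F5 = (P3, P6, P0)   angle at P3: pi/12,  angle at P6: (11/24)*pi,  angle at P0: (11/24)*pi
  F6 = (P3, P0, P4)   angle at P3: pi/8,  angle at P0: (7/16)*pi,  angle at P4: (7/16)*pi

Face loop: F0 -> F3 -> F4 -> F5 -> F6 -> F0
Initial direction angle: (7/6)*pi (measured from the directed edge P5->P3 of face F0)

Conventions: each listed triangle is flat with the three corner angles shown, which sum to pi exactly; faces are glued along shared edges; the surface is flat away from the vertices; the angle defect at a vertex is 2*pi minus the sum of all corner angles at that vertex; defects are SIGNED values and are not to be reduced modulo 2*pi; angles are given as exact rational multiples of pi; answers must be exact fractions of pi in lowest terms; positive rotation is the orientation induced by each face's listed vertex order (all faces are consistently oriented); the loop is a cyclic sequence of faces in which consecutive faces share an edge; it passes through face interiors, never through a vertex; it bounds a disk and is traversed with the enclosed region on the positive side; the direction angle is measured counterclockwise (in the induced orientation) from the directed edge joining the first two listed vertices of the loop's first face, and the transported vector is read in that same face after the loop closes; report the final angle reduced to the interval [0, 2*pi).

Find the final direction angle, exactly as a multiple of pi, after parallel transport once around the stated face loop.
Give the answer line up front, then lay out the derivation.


Answer: final direction angle = pi/24

enclosed vertex P3: corner angles sum to (9/8)*pi, defect = 2*pi - (9/8)*pi = (7/8)*pi
holonomy = initial angle + sum of enclosed defects (mod 2*pi), positive in the induced orientation
final angle = (7/6)*pi + (7/8)*pi = pi/24 (mod 2*pi)


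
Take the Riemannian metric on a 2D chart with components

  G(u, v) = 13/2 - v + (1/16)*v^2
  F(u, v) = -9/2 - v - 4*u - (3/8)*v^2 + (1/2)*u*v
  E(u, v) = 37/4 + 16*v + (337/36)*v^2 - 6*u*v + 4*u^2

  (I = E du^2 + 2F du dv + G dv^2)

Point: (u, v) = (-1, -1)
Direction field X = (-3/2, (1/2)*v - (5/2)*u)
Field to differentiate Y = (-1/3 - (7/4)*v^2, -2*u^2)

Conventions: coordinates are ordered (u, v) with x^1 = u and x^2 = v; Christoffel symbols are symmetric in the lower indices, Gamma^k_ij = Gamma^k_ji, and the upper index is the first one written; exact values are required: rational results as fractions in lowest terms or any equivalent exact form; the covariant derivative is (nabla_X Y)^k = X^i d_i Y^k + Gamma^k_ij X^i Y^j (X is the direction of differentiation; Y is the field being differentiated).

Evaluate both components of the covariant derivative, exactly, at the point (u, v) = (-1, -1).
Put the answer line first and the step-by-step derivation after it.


Answer: (nabla_X Y)^u = 171383/29244, (nabla_X Y)^v = -178645/21933

E = 11/18, F = 5/8, G = 121/16 at the point
E_u = -2, E_v = 59/18, F_u = -9/2, F_v = -3/4, G_u = 0, G_v = -9/8
EG - F^2 = 2437/576;  g^inv = (576/2437) * [[121/16, -5/8], [-5/8, 11/18]]
first-kind symbols [ij,l] = (1/2)(d_i g_jl + d_j g_il - d_l g_ij): [uu,u] = E_u/2 = -1, [uu,v] = F_u - E_v/2 = -221/36, [uv,u] = E_v/2 = 59/36, [uv,v] = G_u/2 = 0, [vv,u] = F_v - G_u/2 = -3/4, [vv,v] = G_v/2 = -9/16
Gamma^u_ij = (G*[ij,u] - F*[ij,v])/(EG - F^2), Gamma^v_ij = (E*[ij,v] - F*[ij,u])/(EG - F^2)
Gamma_uuu = -2146/2437, Gamma_uuv = 7139/2437, Gamma_uvv = -6129/4874, Gamma_vuu = -16208/21933, Gamma_vuv = -590/2437, Gamma_vvv = 72/2437
X = (-3/2, 2), Y = (-25/12, -2) at the point


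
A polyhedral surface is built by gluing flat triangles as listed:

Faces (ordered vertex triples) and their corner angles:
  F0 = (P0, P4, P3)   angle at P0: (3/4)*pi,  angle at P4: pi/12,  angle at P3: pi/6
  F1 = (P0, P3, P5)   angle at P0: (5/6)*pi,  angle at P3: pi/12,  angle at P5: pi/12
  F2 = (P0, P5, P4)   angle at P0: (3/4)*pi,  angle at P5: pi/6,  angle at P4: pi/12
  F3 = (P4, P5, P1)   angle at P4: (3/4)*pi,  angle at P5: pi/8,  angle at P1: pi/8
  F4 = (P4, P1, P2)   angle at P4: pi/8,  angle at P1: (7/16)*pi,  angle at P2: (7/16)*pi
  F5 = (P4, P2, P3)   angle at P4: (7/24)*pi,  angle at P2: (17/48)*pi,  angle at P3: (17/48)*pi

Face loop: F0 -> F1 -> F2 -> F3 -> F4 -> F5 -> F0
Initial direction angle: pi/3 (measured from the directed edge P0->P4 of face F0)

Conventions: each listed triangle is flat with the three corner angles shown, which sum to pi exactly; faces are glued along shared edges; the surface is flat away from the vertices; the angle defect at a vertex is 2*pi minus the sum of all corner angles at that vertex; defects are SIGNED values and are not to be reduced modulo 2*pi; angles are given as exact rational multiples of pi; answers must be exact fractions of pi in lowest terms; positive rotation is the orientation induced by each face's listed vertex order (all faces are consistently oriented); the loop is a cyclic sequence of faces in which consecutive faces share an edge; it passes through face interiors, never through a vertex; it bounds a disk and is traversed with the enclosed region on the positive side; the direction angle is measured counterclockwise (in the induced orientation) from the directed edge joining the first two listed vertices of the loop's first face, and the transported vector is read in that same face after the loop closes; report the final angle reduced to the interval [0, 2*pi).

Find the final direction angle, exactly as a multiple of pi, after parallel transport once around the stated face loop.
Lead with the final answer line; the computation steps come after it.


Answer: final direction angle = (2/3)*pi

enclosed vertex P0: corner angles sum to (7/3)*pi, defect = 2*pi - (7/3)*pi = -pi/3
enclosed vertex P4: corner angles sum to (4/3)*pi, defect = 2*pi - (4/3)*pi = (2/3)*pi
summing the enclosed defects onto the initial angle, mod 2*pi in the induced orientation:
final angle = pi/3 + pi/3 = (2/3)*pi (mod 2*pi)


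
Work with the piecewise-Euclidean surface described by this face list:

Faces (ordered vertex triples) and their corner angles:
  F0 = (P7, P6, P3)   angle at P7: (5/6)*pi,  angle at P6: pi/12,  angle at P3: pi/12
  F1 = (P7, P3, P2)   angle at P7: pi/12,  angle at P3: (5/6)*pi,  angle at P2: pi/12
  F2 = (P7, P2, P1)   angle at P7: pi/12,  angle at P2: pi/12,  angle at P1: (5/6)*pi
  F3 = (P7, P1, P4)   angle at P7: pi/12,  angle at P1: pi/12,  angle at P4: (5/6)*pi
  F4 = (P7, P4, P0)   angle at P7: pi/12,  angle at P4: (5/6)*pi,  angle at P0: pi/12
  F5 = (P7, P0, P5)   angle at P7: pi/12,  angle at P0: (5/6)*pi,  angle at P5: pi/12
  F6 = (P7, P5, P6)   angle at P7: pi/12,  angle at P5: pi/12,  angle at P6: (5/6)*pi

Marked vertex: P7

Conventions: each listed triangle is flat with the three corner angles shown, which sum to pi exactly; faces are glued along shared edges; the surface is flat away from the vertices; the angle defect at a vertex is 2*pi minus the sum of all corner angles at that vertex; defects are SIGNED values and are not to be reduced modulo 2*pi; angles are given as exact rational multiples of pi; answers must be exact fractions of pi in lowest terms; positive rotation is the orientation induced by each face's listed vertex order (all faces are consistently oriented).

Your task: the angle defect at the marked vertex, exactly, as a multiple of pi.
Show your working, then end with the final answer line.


Sum of corner angles at P7: (4/3)*pi
defect = 2*pi - (4/3)*pi

Answer: defect(P7) = (2/3)*pi


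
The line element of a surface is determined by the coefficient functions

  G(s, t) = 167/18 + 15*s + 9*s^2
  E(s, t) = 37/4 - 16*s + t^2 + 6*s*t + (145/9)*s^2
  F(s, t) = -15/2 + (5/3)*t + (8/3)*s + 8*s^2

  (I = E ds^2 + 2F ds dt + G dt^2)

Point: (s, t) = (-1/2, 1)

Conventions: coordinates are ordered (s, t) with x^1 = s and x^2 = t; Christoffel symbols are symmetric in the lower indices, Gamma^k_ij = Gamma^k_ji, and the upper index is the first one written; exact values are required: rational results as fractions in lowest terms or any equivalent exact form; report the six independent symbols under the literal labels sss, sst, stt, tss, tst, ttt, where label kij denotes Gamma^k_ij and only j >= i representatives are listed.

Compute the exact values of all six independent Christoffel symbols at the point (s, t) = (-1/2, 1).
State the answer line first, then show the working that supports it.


Answer: Gamma_sss = -50257/33017, Gamma_sst = 8739/33017, Gamma_stt = -3480/33017, Gamma_tss = -104088/33017, Gamma_tst = 35802/33017, Gamma_ttt = -4464/33017

E = 347/18, F = -31/6, G = 145/36 at the point
E_s = -235/9, E_t = -1, F_s = -16/3, F_t = 5/3, G_s = 6, G_t = 0
EG - F^2 = 33017/648;  g^inv = (648/33017) * [[145/36, 31/6], [31/6, 347/18]]
first-kind symbols [ij,l] = (1/2)(d_i g_jl + d_j g_il - d_l g_ij): [ss,s] = E_s/2 = -235/18, [ss,t] = F_s - E_t/2 = -29/6, [st,s] = E_t/2 = -1/2, [st,t] = G_s/2 = 3, [tt,s] = F_t - G_s/2 = -4/3, [tt,t] = G_t/2 = 0
Gamma^s_ij = (G*[ij,s] - F*[ij,t])/(EG - F^2), Gamma^t_ij = (E*[ij,t] - F*[ij,s])/(EG - F^2)


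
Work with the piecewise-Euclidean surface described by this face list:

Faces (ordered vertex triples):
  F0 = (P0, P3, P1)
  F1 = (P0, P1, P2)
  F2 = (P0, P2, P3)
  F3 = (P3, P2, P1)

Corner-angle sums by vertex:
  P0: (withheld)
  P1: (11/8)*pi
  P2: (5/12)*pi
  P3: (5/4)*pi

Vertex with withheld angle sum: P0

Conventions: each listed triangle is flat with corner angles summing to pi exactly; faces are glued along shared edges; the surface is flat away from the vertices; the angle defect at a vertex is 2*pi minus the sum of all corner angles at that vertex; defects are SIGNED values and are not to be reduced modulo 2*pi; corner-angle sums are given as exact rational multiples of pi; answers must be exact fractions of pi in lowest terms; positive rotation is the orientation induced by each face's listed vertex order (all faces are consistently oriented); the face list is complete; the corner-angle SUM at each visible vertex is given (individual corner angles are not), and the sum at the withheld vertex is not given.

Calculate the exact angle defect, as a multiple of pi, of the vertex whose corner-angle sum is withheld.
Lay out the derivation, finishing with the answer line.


V = 4, E = 6, F = 4; chi = V - E + F = 2
Gauss-Bonnet: total defect = 2*pi*chi = 4*pi; visible defects sum to (71/24)*pi

Answer: defect(P0) = (25/24)*pi


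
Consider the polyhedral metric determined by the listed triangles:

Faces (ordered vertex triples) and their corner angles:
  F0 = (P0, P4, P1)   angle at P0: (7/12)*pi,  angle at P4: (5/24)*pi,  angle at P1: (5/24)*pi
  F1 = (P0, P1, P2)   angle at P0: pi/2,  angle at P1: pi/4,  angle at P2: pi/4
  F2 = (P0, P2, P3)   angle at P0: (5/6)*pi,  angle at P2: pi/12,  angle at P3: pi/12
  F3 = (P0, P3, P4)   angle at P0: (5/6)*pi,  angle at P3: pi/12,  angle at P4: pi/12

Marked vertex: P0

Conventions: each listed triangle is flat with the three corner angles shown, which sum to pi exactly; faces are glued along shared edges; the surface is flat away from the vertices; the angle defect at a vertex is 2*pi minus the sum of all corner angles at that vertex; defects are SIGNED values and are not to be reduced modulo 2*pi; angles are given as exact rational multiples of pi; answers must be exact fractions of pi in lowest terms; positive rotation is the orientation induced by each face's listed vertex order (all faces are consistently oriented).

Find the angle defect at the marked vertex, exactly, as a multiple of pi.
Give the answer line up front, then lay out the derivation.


Answer: defect(P0) = (-3/4)*pi

Sum of corner angles at P0: (11/4)*pi
defect = 2*pi - (11/4)*pi


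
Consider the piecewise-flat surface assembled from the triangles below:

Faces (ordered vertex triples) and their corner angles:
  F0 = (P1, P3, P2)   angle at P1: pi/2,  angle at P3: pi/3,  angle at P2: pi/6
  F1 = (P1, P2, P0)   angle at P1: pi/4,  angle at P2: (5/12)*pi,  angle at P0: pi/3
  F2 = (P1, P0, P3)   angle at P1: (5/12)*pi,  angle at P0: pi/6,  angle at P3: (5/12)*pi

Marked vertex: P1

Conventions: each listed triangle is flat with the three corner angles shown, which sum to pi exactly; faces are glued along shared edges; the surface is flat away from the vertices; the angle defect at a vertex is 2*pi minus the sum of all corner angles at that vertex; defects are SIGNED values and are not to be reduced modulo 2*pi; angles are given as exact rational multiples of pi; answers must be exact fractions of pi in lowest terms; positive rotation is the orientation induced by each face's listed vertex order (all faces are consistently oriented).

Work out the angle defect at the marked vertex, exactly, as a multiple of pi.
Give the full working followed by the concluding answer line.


Sum of corner angles at P1: (7/6)*pi
defect = 2*pi - (7/6)*pi

Answer: defect(P1) = (5/6)*pi


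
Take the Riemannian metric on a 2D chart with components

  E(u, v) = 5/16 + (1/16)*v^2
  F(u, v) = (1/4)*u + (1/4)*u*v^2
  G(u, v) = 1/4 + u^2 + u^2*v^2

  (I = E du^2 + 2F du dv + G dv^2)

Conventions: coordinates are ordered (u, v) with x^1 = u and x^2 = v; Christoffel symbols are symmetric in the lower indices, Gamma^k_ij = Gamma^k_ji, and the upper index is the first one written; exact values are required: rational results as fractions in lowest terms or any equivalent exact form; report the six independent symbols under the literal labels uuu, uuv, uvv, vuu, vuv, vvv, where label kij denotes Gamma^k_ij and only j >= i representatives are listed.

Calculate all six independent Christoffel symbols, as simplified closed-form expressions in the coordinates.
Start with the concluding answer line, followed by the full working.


Answer: Gamma_uuu = (-4*u*v^4 + u*v^3 - 8*u*v^2 + u*v - 4*u)/(16*u^2*v^2 + 16*u^2 + v^2 + 5), Gamma_uuv = (-16*u^2*v^4 + 4*u^2*v^3 - 32*u^2*v^2 + 4*u^2*v - 16*u^2 + v)/(16*u^2*v^2 + 16*u^2 + v^2 + 5), Gamma_uvv = (-64*u^3*v^4 + 16*u^3*v^3 - 128*u^3*v^2 + 16*u^3*v - 64*u^3 - 16*u*v^2 + 8*u*v - 16*u)/(16*u^2*v^2 + 16*u^2 + v^2 + 5), Gamma_vuu = (4*v^4 - v^3 + 24*v^2 - 5*v + 20)/(64*u^2*v^2 + 64*u^2 + 4*v^2 + 20), Gamma_vuv = (4*u*v^4 - u*v^3 + 24*u*v^2 - u*v + 20*u)/(16*u^2*v^2 + 16*u^2 + v^2 + 5), Gamma_vvv = (16*u^2*v^4 - 4*u^2*v^3 + 32*u^2*v^2 + 12*u^2*v + 16*u^2)/(16*u^2*v^2 + 16*u^2 + v^2 + 5)

E = 5/16 + (1/16)*v^2; F = (1/4)*u + (1/4)*u*v^2; G = 1/4 + u^2 + u^2*v^2
Gamma^k_ij = (1/2) g^{kl} (d_i g_jl + d_j g_il - d_l g_ij), with g^inv = (1/(EG-F^2)) [[G, -F], [-F, E]]
first partials: E_u = 0, E_v = (1/8)*v, F_u = 1/4 + (1/4)*v^2, F_v = (1/2)*u*v, G_u = 2*u + 2*u*v^2, G_v = 2*u^2*v
D = EG - F^2 = 5/64 + (1/64)*v^2 + (1/4)*u^2 + (1/4)*u^2*v^2
expanded: Gamma^u_uu = (G E_u - 2F F_u + F E_v)/(2D), Gamma^u_uv = (G E_v - F G_u)/(2D), Gamma^u_vv = (2G F_v - G G_u - F G_v)/(2D), Gamma^v_uu = (2E F_u - E E_v - F E_u)/(2D), Gamma^v_uv = (E G_u - F E_v)/(2D), Gamma^v_vv = (E G_v - 2F F_v + F G_u)/(2D); substitute and cancel common factors


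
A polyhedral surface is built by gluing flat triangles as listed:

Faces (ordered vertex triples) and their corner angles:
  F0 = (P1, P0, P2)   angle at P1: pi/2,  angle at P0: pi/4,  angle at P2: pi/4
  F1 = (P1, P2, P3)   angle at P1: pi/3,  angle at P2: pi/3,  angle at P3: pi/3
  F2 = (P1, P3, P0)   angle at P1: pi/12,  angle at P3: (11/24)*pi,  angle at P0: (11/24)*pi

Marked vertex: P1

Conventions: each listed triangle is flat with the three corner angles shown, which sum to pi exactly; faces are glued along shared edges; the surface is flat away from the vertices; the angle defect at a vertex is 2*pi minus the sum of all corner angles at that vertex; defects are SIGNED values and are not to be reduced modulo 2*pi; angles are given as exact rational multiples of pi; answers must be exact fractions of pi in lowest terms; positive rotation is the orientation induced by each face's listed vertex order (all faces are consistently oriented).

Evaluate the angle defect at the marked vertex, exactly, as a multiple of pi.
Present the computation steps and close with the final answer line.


Sum of corner angles at P1: (11/12)*pi
defect = 2*pi - (11/12)*pi

Answer: defect(P1) = (13/12)*pi


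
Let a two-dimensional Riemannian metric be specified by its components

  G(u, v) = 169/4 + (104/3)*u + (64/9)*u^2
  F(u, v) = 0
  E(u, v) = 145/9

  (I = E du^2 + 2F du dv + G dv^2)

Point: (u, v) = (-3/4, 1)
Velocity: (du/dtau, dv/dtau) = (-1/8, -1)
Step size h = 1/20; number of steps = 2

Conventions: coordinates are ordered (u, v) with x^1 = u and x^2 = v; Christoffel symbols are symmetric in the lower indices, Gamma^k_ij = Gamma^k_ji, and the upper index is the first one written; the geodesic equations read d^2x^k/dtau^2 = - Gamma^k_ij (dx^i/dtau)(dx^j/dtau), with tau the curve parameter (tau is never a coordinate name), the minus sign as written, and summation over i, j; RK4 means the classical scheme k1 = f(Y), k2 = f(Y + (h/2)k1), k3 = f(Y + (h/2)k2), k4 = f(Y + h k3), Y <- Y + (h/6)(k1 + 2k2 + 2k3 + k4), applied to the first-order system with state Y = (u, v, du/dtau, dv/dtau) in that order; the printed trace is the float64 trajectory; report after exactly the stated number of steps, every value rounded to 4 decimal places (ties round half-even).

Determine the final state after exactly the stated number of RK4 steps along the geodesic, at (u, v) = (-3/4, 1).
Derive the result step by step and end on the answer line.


f(Y) = (du/dtau, dv/dtau, -Gamma^u_ij Y'^i Y'^j, -Gamma^v_ij Y'^i Y'^j) with the Gammas evaluated at the stage position; h = 0.050000; intermediate values shown to 6 dp
step 0: u = -0.7500, v = 1.0000, du/dtau = -0.1250, dv/dtau = -1.0000
step 1:
  k1: at (u, v) = (-0.750000, 1.000000), (du/dtau, dv/dtau) = (-0.125000, -1.000000); Gamma_uuu = 0.000000, Gamma_uuv = 0.000000, Gamma_uvv = -0.744828, Gamma_vuu = 0.000000, Gamma_vuv = 0.592593, Gamma_vvv = 0.000000; k1 = (-0.125000, -1.000000, 0.744828, -0.148148)
  k2: at (u, v) = (-0.753125, 0.975000), (du/dtau, dv/dtau) = (-0.106379, -1.003704); Gamma_uuu = 0.000000, Gamma_uuv = 0.000000, Gamma_uvv = -0.743448, Gamma_vuu = 0.000000, Gamma_vuv = 0.593692, Gamma_vvv = 0.000000; k2 = (-0.106379, -1.003704, 0.748965, -0.126781)
  k3: at (u, v) = (-0.752659, 0.974907), (du/dtau, dv/dtau) = (-0.106276, -1.003170); Gamma_uuu = 0.000000, Gamma_uuv = 0.000000, Gamma_uvv = -0.743654, Gamma_vuu = 0.000000, Gamma_vuv = 0.593528, Gamma_vvv = 0.000000; k3 = (-0.106276, -1.003170, 0.748375, -0.126555)
  k4: at (u, v) = (-0.755314, 0.949842), (du/dtau, dv/dtau) = (-0.087581, -1.006328); Gamma_uuu = 0.000000, Gamma_uuv = 0.000000, Gamma_uvv = -0.742482, Gamma_vuu = 0.000000, Gamma_vuv = 0.594465, Gamma_vvv = 0.000000; k4 = (-0.087581, -1.006328, 0.751908, -0.104787)
  Y <- Y + (h/6)(k1 + 2k2 + 2k3 + k4): u = -0.7553, v = 0.9498, du/dtau = -0.0876, dv/dtau = -1.0063
step 2:
  k1: at (u, v) = (-0.755316, 0.949833), (du/dtau, dv/dtau) = (-0.087572, -1.006330); Gamma_uuu = 0.000000, Gamma_uuv = 0.000000, Gamma_uvv = -0.742481, Gamma_vuu = 0.000000, Gamma_vuv = 0.594465, Gamma_vvv = 0.000000; k1 = (-0.087572, -1.006330, 0.751911, -0.104776)
  k2: at (u, v) = (-0.757505, 0.924674), (du/dtau, dv/dtau) = (-0.068774, -1.008949); Gamma_uuu = 0.000000, Gamma_uuv = 0.000000, Gamma_uvv = -0.741515, Gamma_vuu = 0.000000, Gamma_vuv = 0.595240, Gamma_vvv = 0.000000; k2 = (-0.068774, -1.008949, 0.754847, -0.082606)
  k3: at (u, v) = (-0.757035, 0.924609), (du/dtau, dv/dtau) = (-0.068700, -1.008395); Gamma_uuu = 0.000000, Gamma_uuv = 0.000000, Gamma_uvv = -0.741722, Gamma_vuu = 0.000000, Gamma_vuv = 0.595073, Gamma_vvv = 0.000000; k3 = (-0.068700, -1.008395, 0.754229, -0.082450)
  k4: at (u, v) = (-0.758751, 0.899413), (du/dtau, dv/dtau) = (-0.049860, -1.010453); Gamma_uuu = 0.000000, Gamma_uuv = 0.000000, Gamma_uvv = -0.740965, Gamma_vuu = 0.000000, Gamma_vuv = 0.595682, Gamma_vvv = 0.000000; k4 = (-0.049860, -1.010453, 0.756536, -0.060022)
  Y <- Y + (h/6)(k1 + 2k2 + 2k3 + k4): u = -0.7588, v = 0.8994, du/dtau = -0.0498, dv/dtau = -1.0105

Answer: u = -0.7588, v = 0.8994, du/dtau = -0.0498, dv/dtau = -1.0105
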